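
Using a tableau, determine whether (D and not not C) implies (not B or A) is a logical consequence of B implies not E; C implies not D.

Initial set: {(B implies not E); (C implies not D); not ((D and not not C) implies (not B or A))}.
not ((D and not not C) implies (not B or A)): α-rule — add (D and not not C), not (not B or A).
(D and not not C): α-rule — add D, not not C.
not (not B or A): α-rule — add not not B, not A.
not not C: drop double negation, giving C.
(B implies not E): β-rule — branch into not B  //  not E.
  branch 1 (add not B):
    × closes — contains both B and not B.
  branch 2 (add not E):
    (C implies not D): β-rule — branch into not C  //  not D.
      branch 2.1 (add not C):
        × closes — contains both C and not C.
      branch 2.2 (add not D):
        × closes — contains both D and not D.
All 3 branches close.
Every branch closed, so the premises entail the conclusion.

Yes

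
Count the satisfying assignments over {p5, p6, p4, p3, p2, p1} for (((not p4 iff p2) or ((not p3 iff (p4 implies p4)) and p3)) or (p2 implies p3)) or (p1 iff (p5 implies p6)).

60

Initial set: {T ((((not p4 iff p2) or ((not p3 iff (p4 implies p4)) and p3)) or (p2 implies p3)) or (p1 iff (p5 implies p6)))}.
T ((((not p4 iff p2) or ((not p3 iff (p4 implies p4)) and p3)) or (p2 implies p3)) or (p1 iff (p5 implies p6))): β-rule — branch into T (((not p4 iff p2) or ((not p3 iff (p4 implies p4)) and p3)) or (p2 implies p3))  //  T (p1 iff (p5 implies p6)).
  branch 1 (add T (((not p4 iff p2) or ((not p3 iff (p4 implies p4)) and p3)) or (p2 implies p3))):
    T (((not p4 iff p2) or ((not p3 iff (p4 implies p4)) and p3)) or (p2 implies p3)): β-rule — branch into T ((not p4 iff p2) or ((not p3 iff (p4 implies p4)) and p3))  //  T (p2 implies p3).
      branch 1.1 (add T ((not p4 iff p2) or ((not p3 iff (p4 implies p4)) and p3))):
        T ((not p4 iff p2) or ((not p3 iff (p4 implies p4)) and p3)): β-rule — branch into T (not p4 iff p2)  //  T ((not p3 iff (p4 implies p4)) and p3).
          branch 1.1.1 (add T (not p4 iff p2)):
            T (not p4 iff p2): β-rule — branch into T not p4, T p2  //  F not p4, F p2.
              branch 1.1.1.1 (add T not p4, T p2):
                ○ open, literals {p2=T, p4=F}.
              branch 1.1.1.2 (add F not p4, F p2):
                ○ open, literals {p2=F, p4=T}.
          branch 1.1.2 (add T ((not p3 iff (p4 implies p4)) and p3)):
            T ((not p3 iff (p4 implies p4)) and p3): α-rule — add T (not p3 iff (p4 implies p4)), T p3.
            T (not p3 iff (p4 implies p4)): β-rule — branch into T not p3, T (p4 implies p4)  //  F not p3, F (p4 implies p4).
              branch 1.1.2.1 (add T not p3, T (p4 implies p4)):
                × closes — contains both p3 and not p3.
              branch 1.1.2.2 (add F not p3, F (p4 implies p4)):
                F (p4 implies p4): α-rule — add T p4, F p4.
                × closes — contains both p4 and not p4.
      branch 1.2 (add T (p2 implies p3)):
        T (p2 implies p3): β-rule — branch into F p2  //  T p3.
          branch 1.2.1 (add F p2):
            ○ open, literals {p2=F}.
          branch 1.2.2 (add T p3):
            ○ open, literals {p3=T}.
  branch 2 (add T (p1 iff (p5 implies p6))):
    T (p1 iff (p5 implies p6)): β-rule — branch into T p1, T (p5 implies p6)  //  F p1, F (p5 implies p6).
      branch 2.1 (add T p1, T (p5 implies p6)):
        T (p5 implies p6): β-rule — branch into F p5  //  T p6.
          branch 2.1.1 (add F p5):
            ○ open, literals {p1=T, p5=F}.
          branch 2.1.2 (add T p6):
            ○ open, literals {p1=T, p6=T}.
      branch 2.2 (add F p1, F (p5 implies p6)):
        F (p5 implies p6): α-rule — add T p5, F p6.
        ○ open, literals {p1=F, p5=T, p6=F}.
2 branches closed, 7 open.
Each open branch fixes some atoms; the unmentioned ones are free. Counting distinct full assignments: branch {p2=T, p4=F} (p5, p6, p3, p1) contributes 16 new; branch {p2=F, p4=T} (p5, p6, p3, p1) contributes 16 new; branch {p2=F} (p5, p6, p4, p3, p1) contributes 16 new; branch {p3=T} (p5, p6, p4, p2, p1) contributes 8 new; branch {p1=T, p5=F} (p6, p4, p3, p2) contributes 2 new; branch {p1=T, p6=T} (p5, p4, p3, p2) contributes 1 new; branch {p1=F, p5=T, p6=F} (p4, p3, p2) contributes 1 new. Total: 60.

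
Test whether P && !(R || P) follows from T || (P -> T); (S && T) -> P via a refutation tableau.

No

Initial set: {T (T || (P -> T)); T ((S && T) -> P); F (P && !(R || P))}.
T (T || (P -> T)): β-rule — branch into T T  //  T (P -> T).
  branch 1 (add T T):
    T ((S && T) -> P): β-rule — branch into F (S && T)  //  T P.
      branch 1.1 (add F (S && T)):
        F (P && !(R || P)): β-rule — branch into F P  //  F !(R || P).
          branch 1.1.1 (add F P):
            F (S && T): β-rule — branch into F S  //  F T.
              branch 1.1.1.1 (add F S):
                ○ open, literals {P=F, S=F, T=T}.
              branch 1.1.1.2 (add F T):
                × closes — contains both T and !T.
          branch 1.1.2 (add F !(R || P)):
            F (S && T): β-rule — branch into F S  //  F T.
              branch 1.1.2.1 (add F S):
                F !(R || P): β-rule — branch into T R  //  T P.
                  branch 1.1.2.1.1 (add T R):
                    ○ open, literals {R=T, S=F, T=T}.
                  branch 1.1.2.1.2 (add T P):
                    ○ open, literals {P=T, S=F, T=T}.
              branch 1.1.2.2 (add F T):
                × closes — contains both T and !T.
      branch 1.2 (add T P):
        F (P && !(R || P)): β-rule — branch into F P  //  F !(R || P).
          branch 1.2.1 (add F P):
            × closes — contains both P and !P.
          branch 1.2.2 (add F !(R || P)):
            F !(R || P): β-rule — branch into T R  //  T P.
              branch 1.2.2.1 (add T R):
                ○ open, literals {P=T, R=T, T=T}.
              branch 1.2.2.2 (add T P):
                ○ open, literals {P=T, T=T}.
  branch 2 (add T (P -> T)):
    T ((S && T) -> P): β-rule — branch into F (S && T)  //  T P.
      branch 2.1 (add F (S && T)):
        F (P && !(R || P)): β-rule — branch into F P  //  F !(R || P).
          branch 2.1.1 (add F P):
            T (P -> T): β-rule — branch into F P  //  T T.
              branch 2.1.1.1 (add F P):
                F (S && T): β-rule — branch into F S  //  F T.
                  branch 2.1.1.1.1 (add F S):
                    ○ open, literals {P=F, S=F}.
                  branch 2.1.1.1.2 (add F T):
                    ○ open, literals {P=F, T=F}.
              branch 2.1.1.2 (add T T):
                F (S && T): β-rule — branch into F S  //  F T.
                  branch 2.1.1.2.1 (add F S):
                    ○ open, literals {P=F, S=F, T=T}.
                  branch 2.1.1.2.2 (add F T):
                    × closes — contains both T and !T.
          branch 2.1.2 (add F !(R || P)):
            T (P -> T): β-rule — branch into F P  //  T T.
              branch 2.1.2.1 (add F P):
                F (S && T): β-rule — branch into F S  //  F T.
                  branch 2.1.2.1.1 (add F S):
                    F !(R || P): β-rule — branch into T R  //  T P.
                      branch 2.1.2.1.1.1 (add T R):
                        ○ open, literals {P=F, R=T, S=F}.
                      branch 2.1.2.1.1.2 (add T P):
                        × closes — contains both P and !P.
                  branch 2.1.2.1.2 (add F T):
                    F !(R || P): β-rule — branch into T R  //  T P.
                      branch 2.1.2.1.2.1 (add T R):
                        ○ open, literals {P=F, R=T, T=F}.
                      branch 2.1.2.1.2.2 (add T P):
                        × closes — contains both P and !P.
              branch 2.1.2.2 (add T T):
                F (S && T): β-rule — branch into F S  //  F T.
                  branch 2.1.2.2.1 (add F S):
                    F !(R || P): β-rule — branch into T R  //  T P.
                      branch 2.1.2.2.1.1 (add T R):
                        ○ open, literals {R=T, S=F, T=T}.
                      branch 2.1.2.2.1.2 (add T P):
                        ○ open, literals {P=T, S=F, T=T}.
                  branch 2.1.2.2.2 (add F T):
                    × closes — contains both T and !T.
      branch 2.2 (add T P):
        F (P && !(R || P)): β-rule — branch into F P  //  F !(R || P).
          branch 2.2.1 (add F P):
            × closes — contains both P and !P.
          branch 2.2.2 (add F !(R || P)):
            T (P -> T): β-rule — branch into F P  //  T T.
              branch 2.2.2.1 (add F P):
                × closes — contains both P and !P.
              branch 2.2.2.2 (add T T):
                F !(R || P): β-rule — branch into T R  //  T P.
                  branch 2.2.2.2.1 (add T R):
                    ○ open, literals {P=T, R=T, T=T}.
                  branch 2.2.2.2.2 (add T P):
                    ○ open, literals {P=T, T=T}.
9 branches closed, 14 open.
An open branch gives a countermodel: P=F, S=F, T=T (unmentioned atoms arbitrary); the premises hold there but the conclusion fails.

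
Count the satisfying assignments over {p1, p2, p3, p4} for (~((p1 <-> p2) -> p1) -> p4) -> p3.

9

Initial set: {T ((~((p1 <-> p2) -> p1) -> p4) -> p3)}.
T ((~((p1 <-> p2) -> p1) -> p4) -> p3): β-rule — branch into F (~((p1 <-> p2) -> p1) -> p4)  //  T p3.
  branch 1 (add F (~((p1 <-> p2) -> p1) -> p4)):
    F (~((p1 <-> p2) -> p1) -> p4): α-rule — add T ~((p1 <-> p2) -> p1), F p4.
    T ~((p1 <-> p2) -> p1): α-rule — add T (p1 <-> p2), F p1.
    T (p1 <-> p2): β-rule — branch into T p1, T p2  //  F p1, F p2.
      branch 1.1 (add T p1, T p2):
        × closes — contains both p1 and ~p1.
      branch 1.2 (add F p1, F p2):
        ○ open, literals {p1=0, p2=0, p4=0}.
  branch 2 (add T p3):
    ○ open, literals {p3=1}.
1 branch closed, 2 open.
Each open branch fixes some atoms; the unmentioned ones are free. Counting distinct full assignments: branch {p1=0, p2=0, p4=0} (p3) contributes 2 new; branch {p3=1} (p1, p2, p4) contributes 7 new. Total: 9.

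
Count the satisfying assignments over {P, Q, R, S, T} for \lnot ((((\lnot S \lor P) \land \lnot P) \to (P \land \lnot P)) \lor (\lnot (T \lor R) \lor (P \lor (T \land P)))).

Initial set: {\lnot ((((\lnot S \lor P) \land \lnot P) \to (P \land \lnot P)) \lor (\lnot (T \lor R) \lor (P \lor (T \land P))))}.
\lnot ((((\lnot S \lor P) \land \lnot P) \to (P \land \lnot P)) \lor (\lnot (T \lor R) \lor (P \lor (T \land P)))): α-rule — add \lnot (((\lnot S \lor P) \land \lnot P) \to (P \land \lnot P)), \lnot (\lnot (T \lor R) \lor (P \lor (T \land P))).
\lnot (((\lnot S \lor P) \land \lnot P) \to (P \land \lnot P)): α-rule — add ((\lnot S \lor P) \land \lnot P), \lnot (P \land \lnot P).
\lnot (\lnot (T \lor R) \lor (P \lor (T \land P))): α-rule — add \lnot \lnot (T \lor R), \lnot (P \lor (T \land P)).
((\lnot S \lor P) \land \lnot P): α-rule — add (\lnot S \lor P), \lnot P.
\lnot (P \lor (T \land P)): α-rule — add \lnot P, \lnot (T \land P).
\lnot (P \land \lnot P): β-rule — branch into \lnot P  //  \lnot \lnot P.
  branch 1 (add \lnot P):
    \lnot \lnot (T \lor R): β-rule — branch into T  //  R.
      branch 1.1 (add T):
        (\lnot S \lor P): β-rule — branch into \lnot S  //  P.
          branch 1.1.1 (add \lnot S):
            \lnot (T \land P): β-rule — branch into \lnot T  //  \lnot P.
              branch 1.1.1.1 (add \lnot T):
                × closes — contains both T and \lnot T.
              branch 1.1.1.2 (add \lnot P):
                ○ open, literals {P=0, S=0, T=1}.
          branch 1.1.2 (add P):
            × closes — contains both P and \lnot P.
      branch 1.2 (add R):
        (\lnot S \lor P): β-rule — branch into \lnot S  //  P.
          branch 1.2.1 (add \lnot S):
            \lnot (T \land P): β-rule — branch into \lnot T  //  \lnot P.
              branch 1.2.1.1 (add \lnot T):
                ○ open, literals {P=0, R=1, S=0, T=0}.
              branch 1.2.1.2 (add \lnot P):
                ○ open, literals {P=0, R=1, S=0}.
          branch 1.2.2 (add P):
            × closes — contains both P and \lnot P.
  branch 2 (add \lnot \lnot P):
    × closes — contains both P and \lnot P.
4 branches closed, 3 open.
Each open branch fixes some atoms; the unmentioned ones are free. Counting distinct full assignments: branch {P=0, S=0, T=1} (Q, R) contributes 4 new; branch {P=0, R=1, S=0, T=0} (Q) contributes 2 new; branch {P=0, R=1, S=0} (Q, T) contributes 0 new. Total: 6.

6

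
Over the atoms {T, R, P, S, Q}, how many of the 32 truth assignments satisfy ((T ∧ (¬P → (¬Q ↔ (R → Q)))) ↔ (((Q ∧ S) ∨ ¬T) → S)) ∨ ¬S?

Initial set: {(((T ∧ (¬P → (¬Q ↔ (R → Q)))) ↔ (((Q ∧ S) ∨ ¬T) → S)) ∨ ¬S)}.
(((T ∧ (¬P → (¬Q ↔ (R → Q)))) ↔ (((Q ∧ S) ∨ ¬T) → S)) ∨ ¬S): β-rule — branch into ((T ∧ (¬P → (¬Q ↔ (R → Q)))) ↔ (((Q ∧ S) ∨ ¬T) → S))  //  ¬S.
  branch 1 (add ((T ∧ (¬P → (¬Q ↔ (R → Q)))) ↔ (((Q ∧ S) ∨ ¬T) → S))):
    ((T ∧ (¬P → (¬Q ↔ (R → Q)))) ↔ (((Q ∧ S) ∨ ¬T) → S)): β-rule — branch into (T ∧ (¬P → (¬Q ↔ (R → Q)))), (((Q ∧ S) ∨ ¬T) → S)  //  ¬(T ∧ (¬P → (¬Q ↔ (R → Q)))), ¬(((Q ∧ S) ∨ ¬T) → S).
      branch 1.1 (add (T ∧ (¬P → (¬Q ↔ (R → Q)))), (((Q ∧ S) ∨ ¬T) → S)):
        (T ∧ (¬P → (¬Q ↔ (R → Q)))): α-rule — add T, (¬P → (¬Q ↔ (R → Q))).
        (((Q ∧ S) ∨ ¬T) → S): β-rule — branch into ¬((Q ∧ S) ∨ ¬T)  //  S.
          branch 1.1.1 (add ¬((Q ∧ S) ∨ ¬T)):
            ¬((Q ∧ S) ∨ ¬T): α-rule — add ¬(Q ∧ S), ¬¬T.
            (¬P → (¬Q ↔ (R → Q))): β-rule — branch into ¬¬P  //  (¬Q ↔ (R → Q)).
              branch 1.1.1.1 (add ¬¬P):
                ¬(Q ∧ S): β-rule — branch into ¬Q  //  ¬S.
                  branch 1.1.1.1.1 (add ¬Q):
                    ○ open, literals {P=1, Q=0, T=1}.
                  branch 1.1.1.1.2 (add ¬S):
                    ○ open, literals {P=1, S=0, T=1}.
              branch 1.1.1.2 (add (¬Q ↔ (R → Q))):
                ¬(Q ∧ S): β-rule — branch into ¬Q  //  ¬S.
                  branch 1.1.1.2.1 (add ¬Q):
                    (¬Q ↔ (R → Q)): β-rule — branch into ¬Q, (R → Q)  //  ¬¬Q, ¬(R → Q).
                      branch 1.1.1.2.1.1 (add ¬Q, (R → Q)):
                        (R → Q): β-rule — branch into ¬R  //  Q.
                          branch 1.1.1.2.1.1.1 (add ¬R):
                            ○ open, literals {Q=0, R=0, T=1}.
                          branch 1.1.1.2.1.1.2 (add Q):
                            × closes — contains both Q and ¬Q.
                      branch 1.1.1.2.1.2 (add ¬¬Q, ¬(R → Q)):
                        × closes — contains both Q and ¬Q.
                  branch 1.1.1.2.2 (add ¬S):
                    (¬Q ↔ (R → Q)): β-rule — branch into ¬Q, (R → Q)  //  ¬¬Q, ¬(R → Q).
                      branch 1.1.1.2.2.1 (add ¬Q, (R → Q)):
                        (R → Q): β-rule — branch into ¬R  //  Q.
                          branch 1.1.1.2.2.1.1 (add ¬R):
                            ○ open, literals {Q=0, R=0, S=0, T=1}.
                          branch 1.1.1.2.2.1.2 (add Q):
                            × closes — contains both Q and ¬Q.
                      branch 1.1.1.2.2.2 (add ¬¬Q, ¬(R → Q)):
                        ¬(R → Q): α-rule — add R, ¬Q.
                        × closes — contains both Q and ¬Q.
          branch 1.1.2 (add S):
            (¬P → (¬Q ↔ (R → Q))): β-rule — branch into ¬¬P  //  (¬Q ↔ (R → Q)).
              branch 1.1.2.1 (add ¬¬P):
                ○ open, literals {P=1, S=1, T=1}.
              branch 1.1.2.2 (add (¬Q ↔ (R → Q))):
                (¬Q ↔ (R → Q)): β-rule — branch into ¬Q, (R → Q)  //  ¬¬Q, ¬(R → Q).
                  branch 1.1.2.2.1 (add ¬Q, (R → Q)):
                    (R → Q): β-rule — branch into ¬R  //  Q.
                      branch 1.1.2.2.1.1 (add ¬R):
                        ○ open, literals {Q=0, R=0, S=1, T=1}.
                      branch 1.1.2.2.1.2 (add Q):
                        × closes — contains both Q and ¬Q.
                  branch 1.1.2.2.2 (add ¬¬Q, ¬(R → Q)):
                    ¬(R → Q): α-rule — add R, ¬Q.
                    × closes — contains both Q and ¬Q.
      branch 1.2 (add ¬(T ∧ (¬P → (¬Q ↔ (R → Q)))), ¬(((Q ∧ S) ∨ ¬T) → S)):
        ¬(((Q ∧ S) ∨ ¬T) → S): α-rule — add ((Q ∧ S) ∨ ¬T), ¬S.
        ¬(T ∧ (¬P → (¬Q ↔ (R → Q)))): β-rule — branch into ¬T  //  ¬(¬P → (¬Q ↔ (R → Q))).
          branch 1.2.1 (add ¬T):
            ((Q ∧ S) ∨ ¬T): β-rule — branch into (Q ∧ S)  //  ¬T.
              branch 1.2.1.1 (add (Q ∧ S)):
                (Q ∧ S): α-rule — add Q, S.
                × closes — contains both S and ¬S.
              branch 1.2.1.2 (add ¬T):
                ○ open, literals {S=0, T=0}.
          branch 1.2.2 (add ¬(¬P → (¬Q ↔ (R → Q)))):
            ¬(¬P → (¬Q ↔ (R → Q))): α-rule — add ¬P, ¬(¬Q ↔ (R → Q)).
            ((Q ∧ S) ∨ ¬T): β-rule — branch into (Q ∧ S)  //  ¬T.
              branch 1.2.2.1 (add (Q ∧ S)):
                (Q ∧ S): α-rule — add Q, S.
                × closes — contains both S and ¬S.
              branch 1.2.2.2 (add ¬T):
                ¬(¬Q ↔ (R → Q)): β-rule — branch into ¬Q, ¬(R → Q)  //  ¬¬Q, (R → Q).
                  branch 1.2.2.2.1 (add ¬Q, ¬(R → Q)):
                    ¬(R → Q): α-rule — add R, ¬Q.
                    ○ open, literals {P=0, Q=0, R=1, S=0, T=0}.
                  branch 1.2.2.2.2 (add ¬¬Q, (R → Q)):
                    (R → Q): β-rule — branch into ¬R  //  Q.
                      branch 1.2.2.2.2.1 (add ¬R):
                        ○ open, literals {P=0, Q=1, R=0, S=0, T=0}.
                      branch 1.2.2.2.2.2 (add Q):
                        ○ open, literals {P=0, Q=1, S=0, T=0}.
  branch 2 (add ¬S):
    ○ open, literals {S=0}.
8 branches closed, 11 open.
Each open branch fixes some atoms; the unmentioned ones are free. Counting distinct full assignments: branch {P=1, Q=0, T=1} (R, S) contributes 4 new; branch {P=1, S=0, T=1} (R, Q) contributes 2 new; branch {Q=0, R=0, T=1} (P, S) contributes 2 new; branch {Q=0, R=0, S=0, T=1} (P) contributes 0 new; branch {P=1, S=1, T=1} (R, Q) contributes 2 new; branch {Q=0, R=0, S=1, T=1} (P) contributes 0 new; branch {S=0, T=0} (R, P, Q) contributes 8 new; branch {P=0, Q=0, R=1, S=0, T=0} (none free) contributes 0 new; branch {P=0, Q=1, R=0, S=0, T=0} (none free) contributes 0 new; branch {P=0, Q=1, S=0, T=0} (R) contributes 0 new; branch {S=0} (T, R, P, Q) contributes 3 new. Total: 21.

21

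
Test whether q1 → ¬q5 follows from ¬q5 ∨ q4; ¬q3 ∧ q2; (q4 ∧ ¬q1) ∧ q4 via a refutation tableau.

Initial set: {(¬q5 ∨ q4); (¬q3 ∧ q2); ((q4 ∧ ¬q1) ∧ q4); ¬(q1 → ¬q5)}.
(¬q3 ∧ q2): α-rule — add ¬q3, q2.
((q4 ∧ ¬q1) ∧ q4): α-rule — add (q4 ∧ ¬q1), q4.
¬(q1 → ¬q5): α-rule — add q1, ¬¬q5.
(q4 ∧ ¬q1): α-rule — add q4, ¬q1.
× closes — contains both q1 and ¬q1.
All 1 branch closes.
Every branch closed, so the premises entail the conclusion.

Yes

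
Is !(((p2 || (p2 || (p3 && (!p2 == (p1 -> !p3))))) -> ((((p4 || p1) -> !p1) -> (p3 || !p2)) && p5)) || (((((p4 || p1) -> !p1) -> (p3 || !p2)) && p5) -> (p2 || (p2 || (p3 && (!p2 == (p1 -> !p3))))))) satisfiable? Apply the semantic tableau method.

Unsatisfiable

Initial set: {!(((p2 || (p2 || (p3 && (!p2 == (p1 -> !p3))))) -> ((((p4 || p1) -> !p1) -> (p3 || !p2)) && p5)) || (((((p4 || p1) -> !p1) -> (p3 || !p2)) && p5) -> (p2 || (p2 || (p3 && (!p2 == (p1 -> !p3)))))))}.
!(((p2 || (p2 || (p3 && (!p2 == (p1 -> !p3))))) -> ((((p4 || p1) -> !p1) -> (p3 || !p2)) && p5)) || (((((p4 || p1) -> !p1) -> (p3 || !p2)) && p5) -> (p2 || (p2 || (p3 && (!p2 == (p1 -> !p3))))))): α-rule — add !((p2 || (p2 || (p3 && (!p2 == (p1 -> !p3))))) -> ((((p4 || p1) -> !p1) -> (p3 || !p2)) && p5)), !(((((p4 || p1) -> !p1) -> (p3 || !p2)) && p5) -> (p2 || (p2 || (p3 && (!p2 == (p1 -> !p3)))))).
!((p2 || (p2 || (p3 && (!p2 == (p1 -> !p3))))) -> ((((p4 || p1) -> !p1) -> (p3 || !p2)) && p5)): α-rule — add (p2 || (p2 || (p3 && (!p2 == (p1 -> !p3))))), !((((p4 || p1) -> !p1) -> (p3 || !p2)) && p5).
!(((((p4 || p1) -> !p1) -> (p3 || !p2)) && p5) -> (p2 || (p2 || (p3 && (!p2 == (p1 -> !p3)))))): α-rule — add ((((p4 || p1) -> !p1) -> (p3 || !p2)) && p5), !(p2 || (p2 || (p3 && (!p2 == (p1 -> !p3))))).
((((p4 || p1) -> !p1) -> (p3 || !p2)) && p5): α-rule — add (((p4 || p1) -> !p1) -> (p3 || !p2)), p5.
!(p2 || (p2 || (p3 && (!p2 == (p1 -> !p3))))): α-rule — add !p2, !(p2 || (p3 && (!p2 == (p1 -> !p3)))).
!(p2 || (p3 && (!p2 == (p1 -> !p3)))): α-rule — add !p2, !(p3 && (!p2 == (p1 -> !p3))).
(p2 || (p2 || (p3 && (!p2 == (p1 -> !p3))))): β-rule — branch into p2  //  (p2 || (p3 && (!p2 == (p1 -> !p3)))).
  branch 1 (add p2):
    × closes — contains both p2 and !p2.
  branch 2 (add (p2 || (p3 && (!p2 == (p1 -> !p3))))):
    !((((p4 || p1) -> !p1) -> (p3 || !p2)) && p5): β-rule — branch into !(((p4 || p1) -> !p1) -> (p3 || !p2))  //  !p5.
      branch 2.1 (add !(((p4 || p1) -> !p1) -> (p3 || !p2))):
        !(((p4 || p1) -> !p1) -> (p3 || !p2)): α-rule — add ((p4 || p1) -> !p1), !(p3 || !p2).
        !(p3 || !p2): α-rule — add !p3, !!p2.
        × closes — contains both p2 and !p2.
      branch 2.2 (add !p5):
        × closes — contains both p5 and !p5.
All 3 branches close.
Every branch closed; the formula is unsatisfiable.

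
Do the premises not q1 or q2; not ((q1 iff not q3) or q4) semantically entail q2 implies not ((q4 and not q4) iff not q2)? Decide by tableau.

No

Initial set: {(not q1 or q2); not ((q1 iff not q3) or q4); not (q2 implies not ((q4 and not q4) iff not q2))}.
not ((q1 iff not q3) or q4): α-rule — add not (q1 iff not q3), not q4.
not (q2 implies not ((q4 and not q4) iff not q2)): α-rule — add q2, not not ((q4 and not q4) iff not q2).
(not q1 or q2): β-rule — branch into not q1  //  q2.
  branch 1 (add not q1):
    not (q1 iff not q3): β-rule — branch into q1, not not q3  //  not q1, not q3.
      branch 1.1 (add q1, not not q3):
        × closes — contains both q1 and not q1.
      branch 1.2 (add not q1, not q3):
        not not ((q4 and not q4) iff not q2): β-rule — branch into (q4 and not q4), not q2  //  not (q4 and not q4), not not q2.
          branch 1.2.1 (add (q4 and not q4), not q2):
            × closes — contains both q2 and not q2.
          branch 1.2.2 (add not (q4 and not q4), not not q2):
            not (q4 and not q4): β-rule — branch into not q4  //  not not q4.
              branch 1.2.2.1 (add not q4):
                ○ open, literals {q1=false, q2=true, q3=false, q4=false}.
              branch 1.2.2.2 (add not not q4):
                × closes — contains both q4 and not q4.
  branch 2 (add q2):
    not (q1 iff not q3): β-rule — branch into q1, not not q3  //  not q1, not q3.
      branch 2.1 (add q1, not not q3):
        not not ((q4 and not q4) iff not q2): β-rule — branch into (q4 and not q4), not q2  //  not (q4 and not q4), not not q2.
          branch 2.1.1 (add (q4 and not q4), not q2):
            × closes — contains both q2 and not q2.
          branch 2.1.2 (add not (q4 and not q4), not not q2):
            not (q4 and not q4): β-rule — branch into not q4  //  not not q4.
              branch 2.1.2.1 (add not q4):
                ○ open, literals {q1=true, q2=true, q3=true, q4=false}.
              branch 2.1.2.2 (add not not q4):
                × closes — contains both q4 and not q4.
      branch 2.2 (add not q1, not q3):
        not not ((q4 and not q4) iff not q2): β-rule — branch into (q4 and not q4), not q2  //  not (q4 and not q4), not not q2.
          branch 2.2.1 (add (q4 and not q4), not q2):
            × closes — contains both q2 and not q2.
          branch 2.2.2 (add not (q4 and not q4), not not q2):
            not (q4 and not q4): β-rule — branch into not q4  //  not not q4.
              branch 2.2.2.1 (add not q4):
                ○ open, literals {q1=false, q2=true, q3=false, q4=false}.
              branch 2.2.2.2 (add not not q4):
                × closes — contains both q4 and not q4.
7 branches closed, 3 open.
An open branch gives a countermodel: q1=false, q2=true, q3=false, q4=false (unmentioned atoms arbitrary); the premises hold there but the conclusion fails.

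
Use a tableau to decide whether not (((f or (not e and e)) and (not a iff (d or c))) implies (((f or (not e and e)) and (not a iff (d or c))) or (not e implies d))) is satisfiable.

Initial set: {not (((f or (not e and e)) and (not a iff (d or c))) implies (((f or (not e and e)) and (not a iff (d or c))) or (not e implies d)))}.
not (((f or (not e and e)) and (not a iff (d or c))) implies (((f or (not e and e)) and (not a iff (d or c))) or (not e implies d))): α-rule — add ((f or (not e and e)) and (not a iff (d or c))), not (((f or (not e and e)) and (not a iff (d or c))) or (not e implies d)).
((f or (not e and e)) and (not a iff (d or c))): α-rule — add (f or (not e and e)), (not a iff (d or c)).
not (((f or (not e and e)) and (not a iff (d or c))) or (not e implies d)): α-rule — add not ((f or (not e and e)) and (not a iff (d or c))), not (not e implies d).
not (not e implies d): α-rule — add not e, not d.
(f or (not e and e)): β-rule — branch into f  //  (not e and e).
  branch 1 (add f):
    (not a iff (d or c)): β-rule — branch into not a, (d or c)  //  not not a, not (d or c).
      branch 1.1 (add not a, (d or c)):
        not ((f or (not e and e)) and (not a iff (d or c))): β-rule — branch into not (f or (not e and e))  //  not (not a iff (d or c)).
          branch 1.1.1 (add not (f or (not e and e))):
            not (f or (not e and e)): α-rule — add not f, not (not e and e).
            × closes — contains both f and not f.
          branch 1.1.2 (add not (not a iff (d or c))):
            (d or c): β-rule — branch into d  //  c.
              branch 1.1.2.1 (add d):
                × closes — contains both d and not d.
              branch 1.1.2.2 (add c):
                not (not a iff (d or c)): β-rule — branch into not a, not (d or c)  //  not not a, (d or c).
                  branch 1.1.2.2.1 (add not a, not (d or c)):
                    not (d or c): α-rule — add not d, not c.
                    × closes — contains both c and not c.
                  branch 1.1.2.2.2 (add not not a, (d or c)):
                    × closes — contains both a and not a.
      branch 1.2 (add not not a, not (d or c)):
        not (d or c): α-rule — add not d, not c.
        not ((f or (not e and e)) and (not a iff (d or c))): β-rule — branch into not (f or (not e and e))  //  not (not a iff (d or c)).
          branch 1.2.1 (add not (f or (not e and e))):
            not (f or (not e and e)): α-rule — add not f, not (not e and e).
            × closes — contains both f and not f.
          branch 1.2.2 (add not (not a iff (d or c))):
            not (not a iff (d or c)): β-rule — branch into not a, not (d or c)  //  not not a, (d or c).
              branch 1.2.2.1 (add not a, not (d or c)):
                × closes — contains both a and not a.
              branch 1.2.2.2 (add not not a, (d or c)):
                (d or c): β-rule — branch into d  //  c.
                  branch 1.2.2.2.1 (add d):
                    × closes — contains both d and not d.
                  branch 1.2.2.2.2 (add c):
                    × closes — contains both c and not c.
  branch 2 (add (not e and e)):
    (not e and e): α-rule — add not e, e.
    × closes — contains both e and not e.
All 9 branches close.
Every branch closed; the formula is unsatisfiable.

Unsatisfiable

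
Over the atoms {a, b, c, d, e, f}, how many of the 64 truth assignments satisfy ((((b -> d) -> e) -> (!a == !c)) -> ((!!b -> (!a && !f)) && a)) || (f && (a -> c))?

47

Initial set: {(((((b -> d) -> e) -> (!a == !c)) -> ((!!b -> (!a && !f)) && a)) || (f && (a -> c)))}.
(((((b -> d) -> e) -> (!a == !c)) -> ((!!b -> (!a && !f)) && a)) || (f && (a -> c))): β-rule — branch into ((((b -> d) -> e) -> (!a == !c)) -> ((!!b -> (!a && !f)) && a))  //  (f && (a -> c)).
  branch 1 (add ((((b -> d) -> e) -> (!a == !c)) -> ((!!b -> (!a && !f)) && a))):
    ((((b -> d) -> e) -> (!a == !c)) -> ((!!b -> (!a && !f)) && a)): β-rule — branch into !(((b -> d) -> e) -> (!a == !c))  //  ((!!b -> (!a && !f)) && a).
      branch 1.1 (add !(((b -> d) -> e) -> (!a == !c))):
        !(((b -> d) -> e) -> (!a == !c)): α-rule — add ((b -> d) -> e), !(!a == !c).
        ((b -> d) -> e): β-rule — branch into !(b -> d)  //  e.
          branch 1.1.1 (add !(b -> d)):
            !(b -> d): α-rule — add b, !d.
            !(!a == !c): β-rule — branch into !a, !!c  //  !!a, !c.
              branch 1.1.1.1 (add !a, !!c):
                ○ open, literals {a=F, b=T, c=T, d=F}.
              branch 1.1.1.2 (add !!a, !c):
                ○ open, literals {a=T, b=T, c=F, d=F}.
          branch 1.1.2 (add e):
            !(!a == !c): β-rule — branch into !a, !!c  //  !!a, !c.
              branch 1.1.2.1 (add !a, !!c):
                ○ open, literals {a=F, c=T, e=T}.
              branch 1.1.2.2 (add !!a, !c):
                ○ open, literals {a=T, c=F, e=T}.
      branch 1.2 (add ((!!b -> (!a && !f)) && a)):
        ((!!b -> (!a && !f)) && a): α-rule — add (!!b -> (!a && !f)), a.
        (!!b -> (!a && !f)): β-rule — branch into !!!b  //  (!a && !f).
          branch 1.2.1 (add !!!b):
            !!!b: drop double negation, giving !b.
            ○ open, literals {a=T, b=F}.
          branch 1.2.2 (add (!a && !f)):
            (!a && !f): α-rule — add !a, !f.
            × closes — contains both a and !a.
  branch 2 (add (f && (a -> c))):
    (f && (a -> c)): α-rule — add f, (a -> c).
    (a -> c): β-rule — branch into !a  //  c.
      branch 2.1 (add !a):
        ○ open, literals {a=F, f=T}.
      branch 2.2 (add c):
        ○ open, literals {c=T, f=T}.
1 branch closed, 7 open.
Each open branch fixes some atoms; the unmentioned ones are free. Counting distinct full assignments: branch {a=F, b=T, c=T, d=F} (e, f) contributes 4 new; branch {a=T, b=T, c=F, d=F} (e, f) contributes 4 new; branch {a=F, c=T, e=T} (b, d, f) contributes 6 new; branch {a=T, c=F, e=T} (b, d, f) contributes 6 new; branch {a=T, b=F} (c, d, e, f) contributes 12 new; branch {a=F, f=T} (b, c, d, e) contributes 11 new; branch {c=T, f=T} (a, b, d, e) contributes 4 new. Total: 47.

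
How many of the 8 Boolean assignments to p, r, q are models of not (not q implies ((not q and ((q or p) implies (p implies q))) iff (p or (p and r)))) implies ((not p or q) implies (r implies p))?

Initial set: {(not (not q implies ((not q and ((q or p) implies (p implies q))) iff (p or (p and r)))) implies ((not p or q) implies (r implies p)))}.
(not (not q implies ((not q and ((q or p) implies (p implies q))) iff (p or (p and r)))) implies ((not p or q) implies (r implies p))): β-rule — branch into not not (not q implies ((not q and ((q or p) implies (p implies q))) iff (p or (p and r))))  //  ((not p or q) implies (r implies p)).
  branch 1 (add not not (not q implies ((not q and ((q or p) implies (p implies q))) iff (p or (p and r))))):
    not not (not q implies ((not q and ((q or p) implies (p implies q))) iff (p or (p and r)))): β-rule — branch into not not q  //  ((not q and ((q or p) implies (p implies q))) iff (p or (p and r))).
      branch 1.1 (add not not q):
        ○ open, literals {q=T}.
      branch 1.2 (add ((not q and ((q or p) implies (p implies q))) iff (p or (p and r)))):
        ((not q and ((q or p) implies (p implies q))) iff (p or (p and r))): β-rule — branch into (not q and ((q or p) implies (p implies q))), (p or (p and r))  //  not (not q and ((q or p) implies (p implies q))), not (p or (p and r)).
          branch 1.2.1 (add (not q and ((q or p) implies (p implies q))), (p or (p and r))):
            (not q and ((q or p) implies (p implies q))): α-rule — add not q, ((q or p) implies (p implies q)).
            (p or (p and r)): β-rule — branch into p  //  (p and r).
              branch 1.2.1.1 (add p):
                ((q or p) implies (p implies q)): β-rule — branch into not (q or p)  //  (p implies q).
                  branch 1.2.1.1.1 (add not (q or p)):
                    not (q or p): α-rule — add not q, not p.
                    × closes — contains both p and not p.
                  branch 1.2.1.1.2 (add (p implies q)):
                    (p implies q): β-rule — branch into not p  //  q.
                      branch 1.2.1.1.2.1 (add not p):
                        × closes — contains both p and not p.
                      branch 1.2.1.1.2.2 (add q):
                        × closes — contains both q and not q.
              branch 1.2.1.2 (add (p and r)):
                (p and r): α-rule — add p, r.
                ((q or p) implies (p implies q)): β-rule — branch into not (q or p)  //  (p implies q).
                  branch 1.2.1.2.1 (add not (q or p)):
                    not (q or p): α-rule — add not q, not p.
                    × closes — contains both p and not p.
                  branch 1.2.1.2.2 (add (p implies q)):
                    (p implies q): β-rule — branch into not p  //  q.
                      branch 1.2.1.2.2.1 (add not p):
                        × closes — contains both p and not p.
                      branch 1.2.1.2.2.2 (add q):
                        × closes — contains both q and not q.
          branch 1.2.2 (add not (not q and ((q or p) implies (p implies q))), not (p or (p and r))):
            not (p or (p and r)): α-rule — add not p, not (p and r).
            not (not q and ((q or p) implies (p implies q))): β-rule — branch into not not q  //  not ((q or p) implies (p implies q)).
              branch 1.2.2.1 (add not not q):
                not (p and r): β-rule — branch into not p  //  not r.
                  branch 1.2.2.1.1 (add not p):
                    ○ open, literals {p=F, q=T}.
                  branch 1.2.2.1.2 (add not r):
                    ○ open, literals {p=F, q=T, r=F}.
              branch 1.2.2.2 (add not ((q or p) implies (p implies q))):
                not ((q or p) implies (p implies q)): α-rule — add (q or p), not (p implies q).
                not (p implies q): α-rule — add p, not q.
                × closes — contains both p and not p.
  branch 2 (add ((not p or q) implies (r implies p))):
    ((not p or q) implies (r implies p)): β-rule — branch into not (not p or q)  //  (r implies p).
      branch 2.1 (add not (not p or q)):
        not (not p or q): α-rule — add not not p, not q.
        ○ open, literals {p=T, q=F}.
      branch 2.2 (add (r implies p)):
        (r implies p): β-rule — branch into not r  //  p.
          branch 2.2.1 (add not r):
            ○ open, literals {r=F}.
          branch 2.2.2 (add p):
            ○ open, literals {p=T}.
7 branches closed, 6 open.
Each open branch fixes some atoms; the unmentioned ones are free. Counting distinct full assignments: branch {q=T} (p, r) contributes 4 new; branch {p=F, q=T} (r) contributes 0 new; branch {p=F, q=T, r=F} (none free) contributes 0 new; branch {p=T, q=F} (r) contributes 2 new; branch {r=F} (p, q) contributes 1 new; branch {p=T} (r, q) contributes 0 new. Total: 7.

7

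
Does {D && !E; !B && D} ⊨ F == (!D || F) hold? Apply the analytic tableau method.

Initial set: {T (D && !E); T (!B && D); F (F == (!D || F))}.
T (D && !E): α-rule — add T D, T !E.
T (!B && D): α-rule — add T !B, T D.
F (F == (!D || F)): β-rule — branch into T F, F (!D || F)  //  F F, T (!D || F).
  branch 1 (add T F, F (!D || F)):
    F (!D || F): α-rule — add F !D, F F.
    × closes — contains both F and !F.
  branch 2 (add F F, T (!D || F)):
    T (!D || F): β-rule — branch into T !D  //  T F.
      branch 2.1 (add T !D):
        × closes — contains both D and !D.
      branch 2.2 (add T F):
        × closes — contains both F and !F.
All 3 branches close.
Every branch closed, so the premises entail the conclusion.

Yes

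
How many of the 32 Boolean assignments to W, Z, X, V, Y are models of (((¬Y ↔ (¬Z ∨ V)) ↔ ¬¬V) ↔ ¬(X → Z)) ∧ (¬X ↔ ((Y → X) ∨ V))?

Initial set: {((((¬Y ↔ (¬Z ∨ V)) ↔ ¬¬V) ↔ ¬(X → Z)) ∧ (¬X ↔ ((Y → X) ∨ V)))}.
((((¬Y ↔ (¬Z ∨ V)) ↔ ¬¬V) ↔ ¬(X → Z)) ∧ (¬X ↔ ((Y → X) ∨ V))): α-rule — add (((¬Y ↔ (¬Z ∨ V)) ↔ ¬¬V) ↔ ¬(X → Z)), (¬X ↔ ((Y → X) ∨ V)).
(((¬Y ↔ (¬Z ∨ V)) ↔ ¬¬V) ↔ ¬(X → Z)): β-rule — branch into ((¬Y ↔ (¬Z ∨ V)) ↔ ¬¬V), ¬(X → Z)  //  ¬((¬Y ↔ (¬Z ∨ V)) ↔ ¬¬V), ¬¬(X → Z).
  branch 1 (add ((¬Y ↔ (¬Z ∨ V)) ↔ ¬¬V), ¬(X → Z)):
    ¬(X → Z): α-rule — add X, ¬Z.
    (¬X ↔ ((Y → X) ∨ V)): β-rule — branch into ¬X, ((Y → X) ∨ V)  //  ¬¬X, ¬((Y → X) ∨ V).
      branch 1.1 (add ¬X, ((Y → X) ∨ V)):
        × closes — contains both X and ¬X.
      branch 1.2 (add ¬¬X, ¬((Y → X) ∨ V)):
        ¬((Y → X) ∨ V): α-rule — add ¬(Y → X), ¬V.
        ¬(Y → X): α-rule — add Y, ¬X.
        × closes — contains both X and ¬X.
  branch 2 (add ¬((¬Y ↔ (¬Z ∨ V)) ↔ ¬¬V), ¬¬(X → Z)):
    (¬X ↔ ((Y → X) ∨ V)): β-rule — branch into ¬X, ((Y → X) ∨ V)  //  ¬¬X, ¬((Y → X) ∨ V).
      branch 2.1 (add ¬X, ((Y → X) ∨ V)):
        ¬((¬Y ↔ (¬Z ∨ V)) ↔ ¬¬V): β-rule — branch into (¬Y ↔ (¬Z ∨ V)), ¬¬¬V  //  ¬(¬Y ↔ (¬Z ∨ V)), ¬¬V.
          branch 2.1.1 (add (¬Y ↔ (¬Z ∨ V)), ¬¬¬V):
            ¬¬¬V: drop double negation, giving ¬V.
            ¬¬(X → Z): β-rule — branch into ¬X  //  Z.
              branch 2.1.1.1 (add ¬X):
                ((Y → X) ∨ V): β-rule — branch into (Y → X)  //  V.
                  branch 2.1.1.1.1 (add (Y → X)):
                    (¬Y ↔ (¬Z ∨ V)): β-rule — branch into ¬Y, (¬Z ∨ V)  //  ¬¬Y, ¬(¬Z ∨ V).
                      branch 2.1.1.1.1.1 (add ¬Y, (¬Z ∨ V)):
                        (Y → X): β-rule — branch into ¬Y  //  X.
                          branch 2.1.1.1.1.1.1 (add ¬Y):
                            (¬Z ∨ V): β-rule — branch into ¬Z  //  V.
                              branch 2.1.1.1.1.1.1.1 (add ¬Z):
                                ○ open, literals {V=F, X=F, Y=F, Z=F}.
                              branch 2.1.1.1.1.1.1.2 (add V):
                                × closes — contains both V and ¬V.
                          branch 2.1.1.1.1.1.2 (add X):
                            × closes — contains both X and ¬X.
                      branch 2.1.1.1.1.2 (add ¬¬Y, ¬(¬Z ∨ V)):
                        ¬(¬Z ∨ V): α-rule — add ¬¬Z, ¬V.
                        (Y → X): β-rule — branch into ¬Y  //  X.
                          branch 2.1.1.1.1.2.1 (add ¬Y):
                            × closes — contains both Y and ¬Y.
                          branch 2.1.1.1.1.2.2 (add X):
                            × closes — contains both X and ¬X.
                  branch 2.1.1.1.2 (add V):
                    × closes — contains both V and ¬V.
              branch 2.1.1.2 (add Z):
                ((Y → X) ∨ V): β-rule — branch into (Y → X)  //  V.
                  branch 2.1.1.2.1 (add (Y → X)):
                    (¬Y ↔ (¬Z ∨ V)): β-rule — branch into ¬Y, (¬Z ∨ V)  //  ¬¬Y, ¬(¬Z ∨ V).
                      branch 2.1.1.2.1.1 (add ¬Y, (¬Z ∨ V)):
                        (Y → X): β-rule — branch into ¬Y  //  X.
                          branch 2.1.1.2.1.1.1 (add ¬Y):
                            (¬Z ∨ V): β-rule — branch into ¬Z  //  V.
                              branch 2.1.1.2.1.1.1.1 (add ¬Z):
                                × closes — contains both Z and ¬Z.
                              branch 2.1.1.2.1.1.1.2 (add V):
                                × closes — contains both V and ¬V.
                          branch 2.1.1.2.1.1.2 (add X):
                            × closes — contains both X and ¬X.
                      branch 2.1.1.2.1.2 (add ¬¬Y, ¬(¬Z ∨ V)):
                        ¬(¬Z ∨ V): α-rule — add ¬¬Z, ¬V.
                        (Y → X): β-rule — branch into ¬Y  //  X.
                          branch 2.1.1.2.1.2.1 (add ¬Y):
                            × closes — contains both Y and ¬Y.
                          branch 2.1.1.2.1.2.2 (add X):
                            × closes — contains both X and ¬X.
                  branch 2.1.1.2.2 (add V):
                    × closes — contains both V and ¬V.
          branch 2.1.2 (add ¬(¬Y ↔ (¬Z ∨ V)), ¬¬V):
            ¬¬V: drop double negation, giving V.
            ¬¬(X → Z): β-rule — branch into ¬X  //  Z.
              branch 2.1.2.1 (add ¬X):
                ((Y → X) ∨ V): β-rule — branch into (Y → X)  //  V.
                  branch 2.1.2.1.1 (add (Y → X)):
                    ¬(¬Y ↔ (¬Z ∨ V)): β-rule — branch into ¬Y, ¬(¬Z ∨ V)  //  ¬¬Y, (¬Z ∨ V).
                      branch 2.1.2.1.1.1 (add ¬Y, ¬(¬Z ∨ V)):
                        ¬(¬Z ∨ V): α-rule — add ¬¬Z, ¬V.
                        × closes — contains both V and ¬V.
                      branch 2.1.2.1.1.2 (add ¬¬Y, (¬Z ∨ V)):
                        (Y → X): β-rule — branch into ¬Y  //  X.
                          branch 2.1.2.1.1.2.1 (add ¬Y):
                            × closes — contains both Y and ¬Y.
                          branch 2.1.2.1.1.2.2 (add X):
                            × closes — contains both X and ¬X.
                  branch 2.1.2.1.2 (add V):
                    ¬(¬Y ↔ (¬Z ∨ V)): β-rule — branch into ¬Y, ¬(¬Z ∨ V)  //  ¬¬Y, (¬Z ∨ V).
                      branch 2.1.2.1.2.1 (add ¬Y, ¬(¬Z ∨ V)):
                        ¬(¬Z ∨ V): α-rule — add ¬¬Z, ¬V.
                        × closes — contains both V and ¬V.
                      branch 2.1.2.1.2.2 (add ¬¬Y, (¬Z ∨ V)):
                        (¬Z ∨ V): β-rule — branch into ¬Z  //  V.
                          branch 2.1.2.1.2.2.1 (add ¬Z):
                            ○ open, literals {V=T, X=F, Y=T, Z=F}.
                          branch 2.1.2.1.2.2.2 (add V):
                            ○ open, literals {V=T, X=F, Y=T}.
              branch 2.1.2.2 (add Z):
                ((Y → X) ∨ V): β-rule — branch into (Y → X)  //  V.
                  branch 2.1.2.2.1 (add (Y → X)):
                    ¬(¬Y ↔ (¬Z ∨ V)): β-rule — branch into ¬Y, ¬(¬Z ∨ V)  //  ¬¬Y, (¬Z ∨ V).
                      branch 2.1.2.2.1.1 (add ¬Y, ¬(¬Z ∨ V)):
                        ¬(¬Z ∨ V): α-rule — add ¬¬Z, ¬V.
                        × closes — contains both V and ¬V.
                      branch 2.1.2.2.1.2 (add ¬¬Y, (¬Z ∨ V)):
                        (Y → X): β-rule — branch into ¬Y  //  X.
                          branch 2.1.2.2.1.2.1 (add ¬Y):
                            × closes — contains both Y and ¬Y.
                          branch 2.1.2.2.1.2.2 (add X):
                            × closes — contains both X and ¬X.
                  branch 2.1.2.2.2 (add V):
                    ¬(¬Y ↔ (¬Z ∨ V)): β-rule — branch into ¬Y, ¬(¬Z ∨ V)  //  ¬¬Y, (¬Z ∨ V).
                      branch 2.1.2.2.2.1 (add ¬Y, ¬(¬Z ∨ V)):
                        ¬(¬Z ∨ V): α-rule — add ¬¬Z, ¬V.
                        × closes — contains both V and ¬V.
                      branch 2.1.2.2.2.2 (add ¬¬Y, (¬Z ∨ V)):
                        (¬Z ∨ V): β-rule — branch into ¬Z  //  V.
                          branch 2.1.2.2.2.2.1 (add ¬Z):
                            × closes — contains both Z and ¬Z.
                          branch 2.1.2.2.2.2.2 (add V):
                            ○ open, literals {V=T, X=F, Y=T, Z=T}.
      branch 2.2 (add ¬¬X, ¬((Y → X) ∨ V)):
        ¬((Y → X) ∨ V): α-rule — add ¬(Y → X), ¬V.
        ¬(Y → X): α-rule — add Y, ¬X.
        × closes — contains both X and ¬X.
23 branches closed, 4 open.
Each open branch fixes some atoms; the unmentioned ones are free. Counting distinct full assignments: branch {V=F, X=F, Y=F, Z=F} (W) contributes 2 new; branch {V=T, X=F, Y=T, Z=F} (W) contributes 2 new; branch {V=T, X=F, Y=T} (W, Z) contributes 2 new; branch {V=T, X=F, Y=T, Z=T} (W) contributes 0 new. Total: 6.

6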